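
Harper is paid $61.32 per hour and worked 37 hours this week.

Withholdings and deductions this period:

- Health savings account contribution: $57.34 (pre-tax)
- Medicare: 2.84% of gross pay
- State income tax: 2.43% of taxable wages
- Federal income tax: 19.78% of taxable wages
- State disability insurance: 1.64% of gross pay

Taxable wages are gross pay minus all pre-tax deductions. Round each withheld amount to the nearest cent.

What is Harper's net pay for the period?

Gross pay: 37 × $61.32 = $2,268.84
Health savings account contribution: $57.34
Taxable wages = $2,268.84 − $57.34 = $2,211.50
State income tax: $2,211.50 × 0.0243 = $53.74
Federal income tax: $2,211.50 × 0.1978 = $437.43
State disability insurance: $2,268.84 × 0.0164 = $37.21
Medicare: $2,268.84 × 0.0284 = $64.44
Total deductions = $57.34 + $53.74 + $437.43 + $37.21 + $64.44 = $650.16
Net pay = $2,268.84 − $650.16 = $1,618.68

$1,618.68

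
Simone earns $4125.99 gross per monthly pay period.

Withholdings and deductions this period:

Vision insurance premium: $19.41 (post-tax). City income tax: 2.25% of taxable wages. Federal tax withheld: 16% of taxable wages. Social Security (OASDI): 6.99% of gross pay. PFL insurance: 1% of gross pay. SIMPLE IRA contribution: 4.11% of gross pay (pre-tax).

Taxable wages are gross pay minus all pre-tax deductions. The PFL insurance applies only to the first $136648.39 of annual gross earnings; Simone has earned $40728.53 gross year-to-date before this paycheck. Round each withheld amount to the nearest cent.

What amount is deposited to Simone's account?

$2885.28

SIMPLE IRA contribution: $4125.99 × 0.0411 = $169.58
Taxable wages = $4125.99 − $169.58 = $3956.41
City income tax: $3956.41 × 0.0225 = $89.02
Federal tax withheld: $3956.41 × 0.16 = $633.03
Social Security (OASDI): $4125.99 × 0.0699 = $288.41
PFL insurance: cap not yet reached, full $4125.99 is subject → $4125.99 × 0.01 = $41.26
Vision insurance premium: $19.41
Total deductions = $169.58 + $89.02 + $633.03 + $288.41 + $41.26 + $19.41 = $1240.71
Net pay = $4125.99 − $1240.71 = $2885.28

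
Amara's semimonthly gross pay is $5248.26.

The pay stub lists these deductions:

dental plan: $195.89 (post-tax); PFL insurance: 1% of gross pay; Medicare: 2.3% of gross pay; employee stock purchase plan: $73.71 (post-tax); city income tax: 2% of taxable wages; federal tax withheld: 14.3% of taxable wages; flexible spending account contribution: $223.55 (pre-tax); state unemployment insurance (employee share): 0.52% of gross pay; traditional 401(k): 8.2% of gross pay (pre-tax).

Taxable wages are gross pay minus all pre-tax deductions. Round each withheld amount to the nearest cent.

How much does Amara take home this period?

Traditional 401(k): $5248.26 × 0.082 = $430.36
Flexible spending account contribution: $223.55
Pre-tax total = $430.36 + $223.55 = $653.91
Taxable wages = $5248.26 − $653.91 = $4594.35
Federal tax withheld: $4594.35 × 0.143 = $656.99
City income tax: $4594.35 × 0.02 = $91.89
State unemployment insurance (employee share): $5248.26 × 0.0052 = $27.29
PFL insurance: $5248.26 × 0.01 = $52.48
Medicare: $5248.26 × 0.023 = $120.71
Dental plan: $195.89
Employee stock purchase plan: $73.71
Total deductions = $430.36 + $223.55 + $656.99 + $91.89 + $27.29 + $52.48 + $120.71 + $195.89 + $73.71 = $1872.87
Net pay = $5248.26 − $1872.87 = $3375.39

$3375.39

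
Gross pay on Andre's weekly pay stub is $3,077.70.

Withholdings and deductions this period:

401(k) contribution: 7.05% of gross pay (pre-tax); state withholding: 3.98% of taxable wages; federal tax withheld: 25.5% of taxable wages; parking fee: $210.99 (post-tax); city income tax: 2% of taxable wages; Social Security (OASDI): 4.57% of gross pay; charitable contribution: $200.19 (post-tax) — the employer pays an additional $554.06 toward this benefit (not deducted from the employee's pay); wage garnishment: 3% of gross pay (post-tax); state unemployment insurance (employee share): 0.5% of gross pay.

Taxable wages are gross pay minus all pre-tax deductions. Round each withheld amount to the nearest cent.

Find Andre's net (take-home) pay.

$1,300.62

401(k) contribution: $3,077.70 × 0.0705 = $216.98
Taxable wages = $3,077.70 − $216.98 = $2,860.72
City income tax: $2,860.72 × 0.02 = $57.21
State withholding: $2,860.72 × 0.0398 = $113.86
Federal tax withheld: $2,860.72 × 0.255 = $729.48
Social Security (OASDI): $3,077.70 × 0.0457 = $140.65
State unemployment insurance (employee share): $3,077.70 × 0.005 = $15.39
Parking fee: $210.99
Charitable contribution: $200.19
Wage garnishment: $3,077.70 × 0.03 = $92.33
(Employer's $554.06 toward charitable contribution is not withheld from the employee.)
Total deductions = $216.98 + $57.21 + $113.86 + $729.48 + $140.65 + $15.39 + $210.99 + $200.19 + $92.33 = $1,777.08
Net pay = $3,077.70 − $1,777.08 = $1,300.62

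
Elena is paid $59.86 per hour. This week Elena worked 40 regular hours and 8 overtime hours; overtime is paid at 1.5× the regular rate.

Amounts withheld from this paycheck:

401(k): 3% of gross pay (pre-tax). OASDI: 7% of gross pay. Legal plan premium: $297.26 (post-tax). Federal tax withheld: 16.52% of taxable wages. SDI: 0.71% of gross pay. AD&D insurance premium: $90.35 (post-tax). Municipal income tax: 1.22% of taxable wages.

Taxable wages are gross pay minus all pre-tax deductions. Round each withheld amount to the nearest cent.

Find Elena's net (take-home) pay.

Regular pay: 40 × $59.86 = $2394.40
Overtime pay: 8 × $59.86 × 1.5 = $718.32
Gross pay = $2394.40 + $718.32 = $3112.72
401(k): $3112.72 × 0.03 = $93.38
Taxable wages = $3112.72 − $93.38 = $3019.34
Municipal income tax: $3019.34 × 0.0122 = $36.84
Federal tax withheld: $3019.34 × 0.1652 = $498.79
OASDI: $3112.72 × 0.07 = $217.89
SDI: $3112.72 × 0.0071 = $22.10
Legal plan premium: $297.26
AD&D insurance premium: $90.35
Total deductions = $93.38 + $36.84 + $498.79 + $217.89 + $22.10 + $297.26 + $90.35 = $1256.61
Net pay = $3112.72 − $1256.61 = $1856.11

$1856.11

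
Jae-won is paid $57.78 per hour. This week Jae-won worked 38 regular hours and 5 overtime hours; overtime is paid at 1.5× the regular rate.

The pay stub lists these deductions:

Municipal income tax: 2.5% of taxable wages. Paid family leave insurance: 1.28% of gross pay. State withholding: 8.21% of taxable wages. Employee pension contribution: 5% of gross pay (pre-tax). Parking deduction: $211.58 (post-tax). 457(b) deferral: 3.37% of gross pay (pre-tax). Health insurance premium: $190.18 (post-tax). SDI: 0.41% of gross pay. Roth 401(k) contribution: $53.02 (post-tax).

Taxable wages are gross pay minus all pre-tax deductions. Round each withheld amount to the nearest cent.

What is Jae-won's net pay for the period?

$1,651.74

Regular pay: 38 × $57.78 = $2,195.64
Overtime pay: 5 × $57.78 × 1.5 = $433.35
Gross pay = $2,195.64 + $433.35 = $2,628.99
457(b) deferral: $2,628.99 × 0.0337 = $88.60
Employee pension contribution: $2,628.99 × 0.05 = $131.45
Pre-tax total = $88.60 + $131.45 = $220.05
Taxable wages = $2,628.99 − $220.05 = $2,408.94
State withholding: $2,408.94 × 0.0821 = $197.77
Municipal income tax: $2,408.94 × 0.025 = $60.22
Paid family leave insurance: $2,628.99 × 0.0128 = $33.65
SDI: $2,628.99 × 0.0041 = $10.78
Health insurance premium: $190.18
Roth 401(k) contribution: $53.02
Parking deduction: $211.58
Total deductions = $88.60 + $131.45 + $197.77 + $60.22 + $33.65 + $10.78 + $190.18 + $53.02 + $211.58 = $977.25
Net pay = $2,628.99 − $977.25 = $1,651.74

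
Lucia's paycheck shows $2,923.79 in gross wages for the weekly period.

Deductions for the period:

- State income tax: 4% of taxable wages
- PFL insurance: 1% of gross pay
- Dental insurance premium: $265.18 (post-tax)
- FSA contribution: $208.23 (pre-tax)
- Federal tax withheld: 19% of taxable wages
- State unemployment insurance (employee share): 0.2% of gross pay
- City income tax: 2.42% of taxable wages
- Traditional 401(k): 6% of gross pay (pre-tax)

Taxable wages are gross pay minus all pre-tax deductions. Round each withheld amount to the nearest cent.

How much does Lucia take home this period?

$1,594.16

Traditional 401(k): $2,923.79 × 0.06 = $175.43
FSA contribution: $208.23
Pre-tax total = $175.43 + $208.23 = $383.66
Taxable wages = $2,923.79 − $383.66 = $2,540.13
Federal tax withheld: $2,540.13 × 0.19 = $482.62
City income tax: $2,540.13 × 0.0242 = $61.47
State income tax: $2,540.13 × 0.04 = $101.61
State unemployment insurance (employee share): $2,923.79 × 0.002 = $5.85
PFL insurance: $2,923.79 × 0.01 = $29.24
Dental insurance premium: $265.18
Total deductions = $175.43 + $208.23 + $482.62 + $61.47 + $101.61 + $5.85 + $29.24 + $265.18 = $1,329.63
Net pay = $2,923.79 − $1,329.63 = $1,594.16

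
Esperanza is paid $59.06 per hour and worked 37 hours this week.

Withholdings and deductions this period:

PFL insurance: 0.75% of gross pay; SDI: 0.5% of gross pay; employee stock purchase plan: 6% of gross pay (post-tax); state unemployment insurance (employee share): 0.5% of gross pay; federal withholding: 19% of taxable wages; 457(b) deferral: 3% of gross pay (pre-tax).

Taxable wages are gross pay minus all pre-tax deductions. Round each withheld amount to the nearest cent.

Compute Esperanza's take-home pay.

$1547.56

Gross pay: 37 × $59.06 = $2185.22
457(b) deferral: $2185.22 × 0.03 = $65.56
Taxable wages = $2185.22 − $65.56 = $2119.66
Federal withholding: $2119.66 × 0.19 = $402.74
SDI: $2185.22 × 0.005 = $10.93
PFL insurance: $2185.22 × 0.0075 = $16.39
State unemployment insurance (employee share): $2185.22 × 0.005 = $10.93
Employee stock purchase plan: $2185.22 × 0.06 = $131.11
Total deductions = $65.56 + $402.74 + $10.93 + $16.39 + $10.93 + $131.11 = $637.66
Net pay = $2185.22 − $637.66 = $1547.56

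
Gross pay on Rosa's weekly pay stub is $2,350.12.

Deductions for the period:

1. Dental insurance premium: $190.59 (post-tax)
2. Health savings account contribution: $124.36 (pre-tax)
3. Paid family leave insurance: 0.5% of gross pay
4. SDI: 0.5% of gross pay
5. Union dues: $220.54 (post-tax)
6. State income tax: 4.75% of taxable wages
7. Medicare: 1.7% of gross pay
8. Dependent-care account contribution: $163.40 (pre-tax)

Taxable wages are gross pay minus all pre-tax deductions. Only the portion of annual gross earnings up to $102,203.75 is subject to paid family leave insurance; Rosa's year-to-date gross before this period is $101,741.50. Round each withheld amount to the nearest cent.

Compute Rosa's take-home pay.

Dependent-care account contribution: $163.40
Health savings account contribution: $124.36
Pre-tax total = $163.40 + $124.36 = $287.76
Taxable wages = $2,350.12 − $287.76 = $2,062.36
State income tax: $2,062.36 × 0.0475 = $97.96
SDI: $2,350.12 × 0.005 = $11.75
Paid family leave insurance: only $102,203.75 − $101,741.50 = $462.25 of this check is subject → $462.25 × 0.005 = $2.31
Medicare: $2,350.12 × 0.017 = $39.95
Dental insurance premium: $190.59
Union dues: $220.54
Total deductions = $163.40 + $124.36 + $97.96 + $11.75 + $2.31 + $39.95 + $190.59 + $220.54 = $850.86
Net pay = $2,350.12 − $850.86 = $1,499.26

$1,499.26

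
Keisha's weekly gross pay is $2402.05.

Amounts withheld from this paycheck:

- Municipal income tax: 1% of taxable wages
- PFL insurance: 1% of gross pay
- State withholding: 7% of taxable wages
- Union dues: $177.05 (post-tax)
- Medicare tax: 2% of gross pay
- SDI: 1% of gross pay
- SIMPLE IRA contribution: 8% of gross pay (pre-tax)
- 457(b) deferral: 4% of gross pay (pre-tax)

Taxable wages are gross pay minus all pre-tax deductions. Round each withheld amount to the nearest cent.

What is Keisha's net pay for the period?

457(b) deferral: $2402.05 × 0.04 = $96.08
SIMPLE IRA contribution: $2402.05 × 0.08 = $192.16
Pre-tax total = $96.08 + $192.16 = $288.24
Taxable wages = $2402.05 − $288.24 = $2113.81
Municipal income tax: $2113.81 × 0.01 = $21.14
State withholding: $2113.81 × 0.07 = $147.97
PFL insurance: $2402.05 × 0.01 = $24.02
SDI: $2402.05 × 0.01 = $24.02
Medicare tax: $2402.05 × 0.02 = $48.04
Union dues: $177.05
Total deductions = $96.08 + $192.16 + $21.14 + $147.97 + $24.02 + $24.02 + $48.04 + $177.05 = $730.48
Net pay = $2402.05 − $730.48 = $1671.57

$1671.57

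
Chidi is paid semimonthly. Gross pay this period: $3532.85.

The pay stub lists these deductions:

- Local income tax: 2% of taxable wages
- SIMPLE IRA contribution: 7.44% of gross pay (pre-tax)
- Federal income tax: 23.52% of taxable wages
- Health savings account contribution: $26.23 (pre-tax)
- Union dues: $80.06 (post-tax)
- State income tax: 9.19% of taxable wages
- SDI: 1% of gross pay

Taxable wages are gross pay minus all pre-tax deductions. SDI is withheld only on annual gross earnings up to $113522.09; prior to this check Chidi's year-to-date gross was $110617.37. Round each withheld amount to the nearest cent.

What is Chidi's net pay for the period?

$2008.75

SIMPLE IRA contribution: $3532.85 × 0.0744 = $262.84
Health savings account contribution: $26.23
Pre-tax total = $262.84 + $26.23 = $289.07
Taxable wages = $3532.85 − $289.07 = $3243.78
State income tax: $3243.78 × 0.0919 = $298.10
Local income tax: $3243.78 × 0.02 = $64.88
Federal income tax: $3243.78 × 0.2352 = $762.94
SDI: only $113522.09 − $110617.37 = $2904.72 of this check is subject → $2904.72 × 0.01 = $29.05
Union dues: $80.06
Total deductions = $262.84 + $26.23 + $298.10 + $64.88 + $762.94 + $29.05 + $80.06 = $1524.10
Net pay = $3532.85 − $1524.10 = $2008.75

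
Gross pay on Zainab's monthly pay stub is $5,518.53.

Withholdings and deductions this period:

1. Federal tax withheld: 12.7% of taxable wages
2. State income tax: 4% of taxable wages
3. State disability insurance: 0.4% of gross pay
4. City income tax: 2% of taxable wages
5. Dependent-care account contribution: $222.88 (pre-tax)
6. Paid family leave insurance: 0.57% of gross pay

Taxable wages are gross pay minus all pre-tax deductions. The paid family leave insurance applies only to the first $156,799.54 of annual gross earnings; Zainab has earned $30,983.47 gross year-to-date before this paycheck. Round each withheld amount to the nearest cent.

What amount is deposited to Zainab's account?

Dependent-care account contribution: $222.88
Taxable wages = $5,518.53 − $222.88 = $5,295.65
Federal tax withheld: $5,295.65 × 0.127 = $672.55
State income tax: $5,295.65 × 0.04 = $211.83
City income tax: $5,295.65 × 0.02 = $105.91
State disability insurance: $5,518.53 × 0.004 = $22.07
Paid family leave insurance: cap not yet reached, full $5,518.53 is subject → $5,518.53 × 0.0057 = $31.46
Total deductions = $222.88 + $672.55 + $211.83 + $105.91 + $22.07 + $31.46 = $1,266.70
Net pay = $5,518.53 − $1,266.70 = $4,251.83

$4,251.83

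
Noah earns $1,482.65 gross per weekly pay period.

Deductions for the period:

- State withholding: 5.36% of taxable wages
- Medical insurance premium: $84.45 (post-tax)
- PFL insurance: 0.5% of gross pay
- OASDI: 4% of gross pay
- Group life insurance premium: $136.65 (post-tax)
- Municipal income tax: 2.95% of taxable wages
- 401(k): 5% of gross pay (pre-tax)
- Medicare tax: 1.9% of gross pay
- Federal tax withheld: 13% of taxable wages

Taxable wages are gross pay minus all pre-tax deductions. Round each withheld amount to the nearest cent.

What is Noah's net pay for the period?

401(k): $1,482.65 × 0.05 = $74.13
Taxable wages = $1,482.65 − $74.13 = $1,408.52
Federal tax withheld: $1,408.52 × 0.13 = $183.11
State withholding: $1,408.52 × 0.0536 = $75.50
Municipal income tax: $1,408.52 × 0.0295 = $41.55
Medicare tax: $1,482.65 × 0.019 = $28.17
OASDI: $1,482.65 × 0.04 = $59.31
PFL insurance: $1,482.65 × 0.005 = $7.41
Group life insurance premium: $136.65
Medical insurance premium: $84.45
Total deductions = $74.13 + $183.11 + $75.50 + $41.55 + $28.17 + $59.31 + $7.41 + $136.65 + $84.45 = $690.28
Net pay = $1,482.65 − $690.28 = $792.37

$792.37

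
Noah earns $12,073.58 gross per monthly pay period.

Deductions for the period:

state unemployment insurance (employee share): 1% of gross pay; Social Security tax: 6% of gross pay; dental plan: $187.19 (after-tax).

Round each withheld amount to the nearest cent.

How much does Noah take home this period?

State unemployment insurance (employee share): $12,073.58 × 0.01 = $120.74
Social Security tax: $12,073.58 × 0.06 = $724.41
Dental plan: $187.19
Total deductions = $120.74 + $724.41 + $187.19 = $1,032.34
Net pay = $12,073.58 − $1,032.34 = $11,041.24

$11,041.24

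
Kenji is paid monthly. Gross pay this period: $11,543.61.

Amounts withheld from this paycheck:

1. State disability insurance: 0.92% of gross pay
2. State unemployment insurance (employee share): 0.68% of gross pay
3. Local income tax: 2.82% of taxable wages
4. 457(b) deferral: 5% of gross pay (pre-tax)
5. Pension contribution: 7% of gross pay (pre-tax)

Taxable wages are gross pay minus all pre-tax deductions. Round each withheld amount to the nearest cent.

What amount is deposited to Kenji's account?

457(b) deferral: $11,543.61 × 0.05 = $577.18
Pension contribution: $11,543.61 × 0.07 = $808.05
Pre-tax total = $577.18 + $808.05 = $1,385.23
Taxable wages = $11,543.61 − $1,385.23 = $10,158.38
Local income tax: $10,158.38 × 0.0282 = $286.47
State unemployment insurance (employee share): $11,543.61 × 0.0068 = $78.50
State disability insurance: $11,543.61 × 0.0092 = $106.20
Total deductions = $577.18 + $808.05 + $286.47 + $78.50 + $106.20 = $1,856.40
Net pay = $11,543.61 − $1,856.40 = $9,687.21

$9,687.21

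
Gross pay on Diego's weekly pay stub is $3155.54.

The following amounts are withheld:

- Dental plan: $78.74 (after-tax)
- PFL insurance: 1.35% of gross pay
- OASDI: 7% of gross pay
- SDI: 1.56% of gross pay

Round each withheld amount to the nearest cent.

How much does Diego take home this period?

PFL insurance: $3155.54 × 0.0135 = $42.60
OASDI: $3155.54 × 0.07 = $220.89
SDI: $3155.54 × 0.0156 = $49.23
Dental plan: $78.74
Total deductions = $42.60 + $220.89 + $49.23 + $78.74 = $391.46
Net pay = $3155.54 − $391.46 = $2764.08

$2764.08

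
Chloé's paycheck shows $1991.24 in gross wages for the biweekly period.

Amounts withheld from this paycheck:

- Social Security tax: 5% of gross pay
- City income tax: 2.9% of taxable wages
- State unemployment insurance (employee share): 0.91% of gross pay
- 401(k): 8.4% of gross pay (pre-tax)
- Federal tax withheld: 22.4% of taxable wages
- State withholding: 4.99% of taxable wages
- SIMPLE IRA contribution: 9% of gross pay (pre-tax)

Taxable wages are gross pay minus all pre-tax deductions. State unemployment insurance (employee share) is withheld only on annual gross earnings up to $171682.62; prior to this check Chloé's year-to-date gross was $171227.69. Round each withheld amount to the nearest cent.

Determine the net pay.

401(k): $1991.24 × 0.084 = $167.26
SIMPLE IRA contribution: $1991.24 × 0.09 = $179.21
Pre-tax total = $167.26 + $179.21 = $346.47
Taxable wages = $1991.24 − $346.47 = $1644.77
State withholding: $1644.77 × 0.0499 = $82.07
City income tax: $1644.77 × 0.029 = $47.70
Federal tax withheld: $1644.77 × 0.224 = $368.43
Social Security tax: $1991.24 × 0.05 = $99.56
State unemployment insurance (employee share): only $171682.62 − $171227.69 = $454.93 of this check is subject → $454.93 × 0.0091 = $4.14
Total deductions = $167.26 + $179.21 + $82.07 + $47.70 + $368.43 + $99.56 + $4.14 = $948.37
Net pay = $1991.24 − $948.37 = $1042.87

$1042.87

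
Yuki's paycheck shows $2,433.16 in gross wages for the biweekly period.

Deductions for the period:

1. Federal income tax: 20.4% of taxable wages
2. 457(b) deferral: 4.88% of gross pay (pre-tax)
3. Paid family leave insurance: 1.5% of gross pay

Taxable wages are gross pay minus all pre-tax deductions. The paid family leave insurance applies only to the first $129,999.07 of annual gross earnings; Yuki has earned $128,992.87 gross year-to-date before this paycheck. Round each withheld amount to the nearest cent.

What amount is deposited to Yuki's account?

457(b) deferral: $2,433.16 × 0.0488 = $118.74
Taxable wages = $2,433.16 − $118.74 = $2,314.42
Federal income tax: $2,314.42 × 0.204 = $472.14
Paid family leave insurance: only $129,999.07 − $128,992.87 = $1,006.20 of this check is subject → $1,006.20 × 0.015 = $15.09
Total deductions = $118.74 + $472.14 + $15.09 = $605.97
Net pay = $2,433.16 − $605.97 = $1,827.19

$1,827.19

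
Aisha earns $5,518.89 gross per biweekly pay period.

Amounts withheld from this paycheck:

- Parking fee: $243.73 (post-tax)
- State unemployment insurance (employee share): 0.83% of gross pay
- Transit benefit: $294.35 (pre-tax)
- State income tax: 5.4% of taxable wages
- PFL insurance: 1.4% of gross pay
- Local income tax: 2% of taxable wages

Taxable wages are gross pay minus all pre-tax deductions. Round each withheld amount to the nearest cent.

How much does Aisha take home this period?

Transit benefit: $294.35
Taxable wages = $5,518.89 − $294.35 = $5,224.54
Local income tax: $5,224.54 × 0.02 = $104.49
State income tax: $5,224.54 × 0.054 = $282.13
PFL insurance: $5,518.89 × 0.014 = $77.26
State unemployment insurance (employee share): $5,518.89 × 0.0083 = $45.81
Parking fee: $243.73
Total deductions = $294.35 + $104.49 + $282.13 + $77.26 + $45.81 + $243.73 = $1,047.77
Net pay = $5,518.89 − $1,047.77 = $4,471.12

$4,471.12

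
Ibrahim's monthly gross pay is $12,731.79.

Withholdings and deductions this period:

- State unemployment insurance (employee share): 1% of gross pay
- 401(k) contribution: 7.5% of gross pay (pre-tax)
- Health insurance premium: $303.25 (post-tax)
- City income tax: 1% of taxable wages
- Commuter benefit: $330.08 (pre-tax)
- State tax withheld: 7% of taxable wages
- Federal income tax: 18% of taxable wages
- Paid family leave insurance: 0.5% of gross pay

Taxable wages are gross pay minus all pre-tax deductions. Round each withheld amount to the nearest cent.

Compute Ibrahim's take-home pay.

Commuter benefit: $330.08
401(k) contribution: $12,731.79 × 0.075 = $954.88
Pre-tax total = $330.08 + $954.88 = $1,284.96
Taxable wages = $12,731.79 − $1,284.96 = $11,446.83
City income tax: $11,446.83 × 0.01 = $114.47
State tax withheld: $11,446.83 × 0.07 = $801.28
Federal income tax: $11,446.83 × 0.18 = $2,060.43
State unemployment insurance (employee share): $12,731.79 × 0.01 = $127.32
Paid family leave insurance: $12,731.79 × 0.005 = $63.66
Health insurance premium: $303.25
Total deductions = $330.08 + $954.88 + $114.47 + $801.28 + $2,060.43 + $127.32 + $63.66 + $303.25 = $4,755.37
Net pay = $12,731.79 − $4,755.37 = $7,976.42

$7,976.42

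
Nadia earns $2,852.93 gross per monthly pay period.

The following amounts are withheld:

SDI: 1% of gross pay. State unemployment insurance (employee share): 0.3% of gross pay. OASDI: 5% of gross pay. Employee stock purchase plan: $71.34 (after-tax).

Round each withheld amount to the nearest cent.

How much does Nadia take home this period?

SDI: $2,852.93 × 0.01 = $28.53
State unemployment insurance (employee share): $2,852.93 × 0.003 = $8.56
OASDI: $2,852.93 × 0.05 = $142.65
Employee stock purchase plan: $71.34
Total deductions = $28.53 + $8.56 + $142.65 + $71.34 = $251.08
Net pay = $2,852.93 − $251.08 = $2,601.85

$2,601.85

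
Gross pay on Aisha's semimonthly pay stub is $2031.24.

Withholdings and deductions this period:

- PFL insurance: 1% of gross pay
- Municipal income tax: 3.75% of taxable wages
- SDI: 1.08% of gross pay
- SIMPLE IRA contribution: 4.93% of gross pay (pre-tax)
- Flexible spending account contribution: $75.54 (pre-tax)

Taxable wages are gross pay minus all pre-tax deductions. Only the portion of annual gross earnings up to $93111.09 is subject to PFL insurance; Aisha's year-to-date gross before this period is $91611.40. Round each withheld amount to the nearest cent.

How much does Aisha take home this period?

$1749.04

SIMPLE IRA contribution: $2031.24 × 0.0493 = $100.14
Flexible spending account contribution: $75.54
Pre-tax total = $100.14 + $75.54 = $175.68
Taxable wages = $2031.24 − $175.68 = $1855.56
Municipal income tax: $1855.56 × 0.0375 = $69.58
PFL insurance: only $93111.09 − $91611.40 = $1499.69 of this check is subject → $1499.69 × 0.01 = $15.00
SDI: $2031.24 × 0.0108 = $21.94
Total deductions = $100.14 + $75.54 + $69.58 + $15.00 + $21.94 = $282.20
Net pay = $2031.24 − $282.20 = $1749.04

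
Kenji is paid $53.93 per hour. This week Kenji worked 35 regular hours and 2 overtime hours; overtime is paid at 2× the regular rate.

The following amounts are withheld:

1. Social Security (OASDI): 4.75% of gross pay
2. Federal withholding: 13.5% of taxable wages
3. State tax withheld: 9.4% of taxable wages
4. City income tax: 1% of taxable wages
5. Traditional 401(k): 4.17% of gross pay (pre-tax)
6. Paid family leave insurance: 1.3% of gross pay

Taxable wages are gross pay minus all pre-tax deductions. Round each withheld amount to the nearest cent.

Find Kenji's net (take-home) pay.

Regular pay: 35 × $53.93 = $1,887.55
Overtime pay: 2 × $53.93 × 2 = $215.72
Gross pay = $1,887.55 + $215.72 = $2,103.27
Traditional 401(k): $2,103.27 × 0.0417 = $87.71
Taxable wages = $2,103.27 − $87.71 = $2,015.56
City income tax: $2,015.56 × 0.01 = $20.16
Federal withholding: $2,015.56 × 0.135 = $272.10
State tax withheld: $2,015.56 × 0.094 = $189.46
Social Security (OASDI): $2,103.27 × 0.0475 = $99.91
Paid family leave insurance: $2,103.27 × 0.013 = $27.34
Total deductions = $87.71 + $20.16 + $272.10 + $189.46 + $99.91 + $27.34 = $696.68
Net pay = $2,103.27 − $696.68 = $1,406.59

$1,406.59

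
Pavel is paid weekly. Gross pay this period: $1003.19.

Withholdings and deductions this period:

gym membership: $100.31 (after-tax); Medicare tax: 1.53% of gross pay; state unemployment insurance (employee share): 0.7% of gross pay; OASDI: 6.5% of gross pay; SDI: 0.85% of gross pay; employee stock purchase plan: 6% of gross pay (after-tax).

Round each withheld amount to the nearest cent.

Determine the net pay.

State unemployment insurance (employee share): $1003.19 × 0.007 = $7.02
SDI: $1003.19 × 0.0085 = $8.53
Medicare tax: $1003.19 × 0.0153 = $15.35
OASDI: $1003.19 × 0.065 = $65.21
Employee stock purchase plan: $1003.19 × 0.06 = $60.19
Gym membership: $100.31
Total deductions = $7.02 + $8.53 + $15.35 + $65.21 + $60.19 + $100.31 = $256.61
Net pay = $1003.19 − $256.61 = $746.58

$746.58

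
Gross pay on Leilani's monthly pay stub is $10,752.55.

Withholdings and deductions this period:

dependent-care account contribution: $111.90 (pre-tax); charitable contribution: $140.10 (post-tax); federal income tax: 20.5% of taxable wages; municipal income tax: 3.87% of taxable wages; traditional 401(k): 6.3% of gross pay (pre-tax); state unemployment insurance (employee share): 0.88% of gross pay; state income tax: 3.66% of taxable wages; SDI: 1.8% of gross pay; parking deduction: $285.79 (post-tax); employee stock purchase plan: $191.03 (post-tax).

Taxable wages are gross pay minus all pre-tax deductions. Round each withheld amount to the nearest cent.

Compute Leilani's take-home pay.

$6,265.46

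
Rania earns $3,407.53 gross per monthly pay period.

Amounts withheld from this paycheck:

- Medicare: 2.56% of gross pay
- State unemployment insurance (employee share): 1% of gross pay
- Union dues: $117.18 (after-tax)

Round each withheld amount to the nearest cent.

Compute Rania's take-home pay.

Medicare: $3,407.53 × 0.0256 = $87.23
State unemployment insurance (employee share): $3,407.53 × 0.01 = $34.08
Union dues: $117.18
Total deductions = $87.23 + $34.08 + $117.18 = $238.49
Net pay = $3,407.53 − $238.49 = $3,169.04

$3,169.04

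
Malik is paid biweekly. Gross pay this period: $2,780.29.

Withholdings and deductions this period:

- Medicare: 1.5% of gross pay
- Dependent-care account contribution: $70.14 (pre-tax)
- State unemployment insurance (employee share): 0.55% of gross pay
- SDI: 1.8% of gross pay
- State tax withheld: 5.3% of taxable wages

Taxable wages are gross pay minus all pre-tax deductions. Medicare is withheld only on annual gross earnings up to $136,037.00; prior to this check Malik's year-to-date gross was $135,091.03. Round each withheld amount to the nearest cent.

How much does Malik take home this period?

Dependent-care account contribution: $70.14
Taxable wages = $2,780.29 − $70.14 = $2,710.15
State tax withheld: $2,710.15 × 0.053 = $143.64
SDI: $2,780.29 × 0.018 = $50.05
Medicare: only $136,037.00 − $135,091.03 = $945.97 of this check is subject → $945.97 × 0.015 = $14.19
State unemployment insurance (employee share): $2,780.29 × 0.0055 = $15.29
Total deductions = $70.14 + $143.64 + $50.05 + $14.19 + $15.29 = $293.31
Net pay = $2,780.29 − $293.31 = $2,486.98

$2,486.98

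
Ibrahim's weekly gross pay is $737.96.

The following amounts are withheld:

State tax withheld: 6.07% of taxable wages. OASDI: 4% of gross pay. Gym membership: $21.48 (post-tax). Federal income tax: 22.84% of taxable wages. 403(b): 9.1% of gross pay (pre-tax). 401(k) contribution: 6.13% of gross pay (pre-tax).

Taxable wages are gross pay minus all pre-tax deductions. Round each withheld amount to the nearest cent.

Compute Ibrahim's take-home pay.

401(k) contribution: $737.96 × 0.0613 = $45.24
403(b): $737.96 × 0.091 = $67.15
Pre-tax total = $45.24 + $67.15 = $112.39
Taxable wages = $737.96 − $112.39 = $625.57
State tax withheld: $625.57 × 0.0607 = $37.97
Federal income tax: $625.57 × 0.2284 = $142.88
OASDI: $737.96 × 0.04 = $29.52
Gym membership: $21.48
Total deductions = $45.24 + $67.15 + $37.97 + $142.88 + $29.52 + $21.48 = $344.24
Net pay = $737.96 − $344.24 = $393.72

$393.72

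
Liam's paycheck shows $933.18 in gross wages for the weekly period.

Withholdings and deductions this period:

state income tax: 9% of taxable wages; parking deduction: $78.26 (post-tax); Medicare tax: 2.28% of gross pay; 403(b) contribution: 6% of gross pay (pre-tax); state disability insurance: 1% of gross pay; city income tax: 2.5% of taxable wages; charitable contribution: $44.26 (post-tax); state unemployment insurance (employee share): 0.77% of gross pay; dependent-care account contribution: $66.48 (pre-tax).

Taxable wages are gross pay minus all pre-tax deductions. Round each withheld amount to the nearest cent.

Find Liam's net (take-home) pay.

$557.16

Dependent-care account contribution: $66.48
403(b) contribution: $933.18 × 0.06 = $55.99
Pre-tax total = $66.48 + $55.99 = $122.47
Taxable wages = $933.18 − $122.47 = $810.71
City income tax: $810.71 × 0.025 = $20.27
State income tax: $810.71 × 0.09 = $72.96
Medicare tax: $933.18 × 0.0228 = $21.28
State disability insurance: $933.18 × 0.01 = $9.33
State unemployment insurance (employee share): $933.18 × 0.0077 = $7.19
Parking deduction: $78.26
Charitable contribution: $44.26
Total deductions = $66.48 + $55.99 + $20.27 + $72.96 + $21.28 + $9.33 + $7.19 + $78.26 + $44.26 = $376.02
Net pay = $933.18 − $376.02 = $557.16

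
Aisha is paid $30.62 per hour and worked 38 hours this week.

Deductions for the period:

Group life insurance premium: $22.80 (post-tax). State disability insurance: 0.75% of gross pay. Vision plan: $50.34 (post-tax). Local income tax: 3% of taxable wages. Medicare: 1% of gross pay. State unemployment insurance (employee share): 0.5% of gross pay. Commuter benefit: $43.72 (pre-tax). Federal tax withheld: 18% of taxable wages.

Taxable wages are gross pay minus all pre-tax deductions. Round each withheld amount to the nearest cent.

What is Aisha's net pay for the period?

Gross pay: 38 × $30.62 = $1,163.56
Commuter benefit: $43.72
Taxable wages = $1,163.56 − $43.72 = $1,119.84
Local income tax: $1,119.84 × 0.03 = $33.60
Federal tax withheld: $1,119.84 × 0.18 = $201.57
State disability insurance: $1,163.56 × 0.0075 = $8.73
State unemployment insurance (employee share): $1,163.56 × 0.005 = $5.82
Medicare: $1,163.56 × 0.01 = $11.64
Vision plan: $50.34
Group life insurance premium: $22.80
Total deductions = $43.72 + $33.60 + $201.57 + $8.73 + $5.82 + $11.64 + $50.34 + $22.80 = $378.22
Net pay = $1,163.56 − $378.22 = $785.34

$785.34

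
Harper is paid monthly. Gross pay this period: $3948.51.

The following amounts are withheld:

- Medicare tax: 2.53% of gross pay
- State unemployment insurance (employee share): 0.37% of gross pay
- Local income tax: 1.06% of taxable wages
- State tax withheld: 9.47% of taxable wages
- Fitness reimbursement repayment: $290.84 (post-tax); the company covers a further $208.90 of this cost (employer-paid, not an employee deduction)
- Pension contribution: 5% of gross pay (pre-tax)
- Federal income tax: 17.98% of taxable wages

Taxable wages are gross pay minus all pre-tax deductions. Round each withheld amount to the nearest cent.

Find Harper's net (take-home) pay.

Pension contribution: $3948.51 × 0.05 = $197.43
Taxable wages = $3948.51 − $197.43 = $3751.08
Local income tax: $3751.08 × 0.0106 = $39.76
Federal income tax: $3751.08 × 0.1798 = $674.44
State tax withheld: $3751.08 × 0.0947 = $355.23
Medicare tax: $3948.51 × 0.0253 = $99.90
State unemployment insurance (employee share): $3948.51 × 0.0037 = $14.61
Fitness reimbursement repayment: $290.84
(Employer's $208.90 toward fitness reimbursement repayment is not withheld from the employee.)
Total deductions = $197.43 + $39.76 + $674.44 + $355.23 + $99.90 + $14.61 + $290.84 = $1672.21
Net pay = $3948.51 − $1672.21 = $2276.30

$2276.30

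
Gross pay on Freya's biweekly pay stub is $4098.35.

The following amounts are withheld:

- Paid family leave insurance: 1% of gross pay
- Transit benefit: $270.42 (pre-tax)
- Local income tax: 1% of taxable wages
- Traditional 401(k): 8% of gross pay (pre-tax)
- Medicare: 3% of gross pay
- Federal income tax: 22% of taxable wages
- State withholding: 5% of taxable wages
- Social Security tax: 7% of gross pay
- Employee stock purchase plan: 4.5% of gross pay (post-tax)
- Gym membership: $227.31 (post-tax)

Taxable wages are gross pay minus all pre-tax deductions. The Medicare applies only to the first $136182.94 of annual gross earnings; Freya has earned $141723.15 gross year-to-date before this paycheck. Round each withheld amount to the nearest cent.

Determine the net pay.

Traditional 401(k): $4098.35 × 0.08 = $327.87
Transit benefit: $270.42
Pre-tax total = $327.87 + $270.42 = $598.29
Taxable wages = $4098.35 − $598.29 = $3500.06
State withholding: $3500.06 × 0.05 = $175.00
Federal income tax: $3500.06 × 0.22 = $770.01
Local income tax: $3500.06 × 0.01 = $35.00
Medicare: annual cap $136182.94 already reached (YTD $141723.15), so $0.00
Paid family leave insurance: $4098.35 × 0.01 = $40.98
Social Security tax: $4098.35 × 0.07 = $286.88
Gym membership: $227.31
Employee stock purchase plan: $4098.35 × 0.045 = $184.43
Total deductions = $327.87 + $270.42 + $175.00 + $770.01 + $35.00 + $0.00 + $40.98 + $286.88 + $227.31 + $184.43 = $2317.90
Net pay = $4098.35 − $2317.90 = $1780.45

$1780.45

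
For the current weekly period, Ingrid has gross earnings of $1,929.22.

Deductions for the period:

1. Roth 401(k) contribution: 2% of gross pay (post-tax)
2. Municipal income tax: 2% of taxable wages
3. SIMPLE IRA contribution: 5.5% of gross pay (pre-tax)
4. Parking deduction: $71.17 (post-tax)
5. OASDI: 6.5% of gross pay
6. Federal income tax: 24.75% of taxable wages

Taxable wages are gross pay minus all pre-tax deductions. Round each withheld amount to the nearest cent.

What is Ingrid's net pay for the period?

SIMPLE IRA contribution: $1,929.22 × 0.055 = $106.11
Taxable wages = $1,929.22 − $106.11 = $1,823.11
Federal income tax: $1,823.11 × 0.2475 = $451.22
Municipal income tax: $1,823.11 × 0.02 = $36.46
OASDI: $1,929.22 × 0.065 = $125.40
Parking deduction: $71.17
Roth 401(k) contribution: $1,929.22 × 0.02 = $38.58
Total deductions = $106.11 + $451.22 + $36.46 + $125.40 + $71.17 + $38.58 = $828.94
Net pay = $1,929.22 − $828.94 = $1,100.28

$1,100.28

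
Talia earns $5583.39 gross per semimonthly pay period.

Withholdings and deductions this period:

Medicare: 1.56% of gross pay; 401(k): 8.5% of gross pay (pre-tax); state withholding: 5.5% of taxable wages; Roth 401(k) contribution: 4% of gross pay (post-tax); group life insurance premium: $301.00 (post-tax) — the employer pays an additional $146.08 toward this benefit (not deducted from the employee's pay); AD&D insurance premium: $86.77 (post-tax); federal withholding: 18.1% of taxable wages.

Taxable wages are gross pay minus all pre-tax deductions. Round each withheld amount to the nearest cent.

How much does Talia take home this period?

$3204.92

401(k): $5583.39 × 0.085 = $474.59
Taxable wages = $5583.39 − $474.59 = $5108.80
Federal withholding: $5108.80 × 0.181 = $924.69
State withholding: $5108.80 × 0.055 = $280.98
Medicare: $5583.39 × 0.0156 = $87.10
AD&D insurance premium: $86.77
Roth 401(k) contribution: $5583.39 × 0.04 = $223.34
Group life insurance premium: $301.00
(Employer's $146.08 toward group life insurance premium is not withheld from the employee.)
Total deductions = $474.59 + $924.69 + $280.98 + $87.10 + $86.77 + $223.34 + $301.00 = $2378.47
Net pay = $5583.39 − $2378.47 = $3204.92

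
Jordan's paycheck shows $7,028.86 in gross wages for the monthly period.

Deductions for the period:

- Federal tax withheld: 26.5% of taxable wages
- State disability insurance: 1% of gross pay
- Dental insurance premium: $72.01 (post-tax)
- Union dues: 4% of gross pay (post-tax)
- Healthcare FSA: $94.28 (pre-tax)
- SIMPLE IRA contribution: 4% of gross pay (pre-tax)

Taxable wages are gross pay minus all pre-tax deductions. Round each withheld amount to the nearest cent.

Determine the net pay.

SIMPLE IRA contribution: $7,028.86 × 0.04 = $281.15
Healthcare FSA: $94.28
Pre-tax total = $281.15 + $94.28 = $375.43
Taxable wages = $7,028.86 − $375.43 = $6,653.43
Federal tax withheld: $6,653.43 × 0.265 = $1,763.16
State disability insurance: $7,028.86 × 0.01 = $70.29
Union dues: $7,028.86 × 0.04 = $281.15
Dental insurance premium: $72.01
Total deductions = $281.15 + $94.28 + $1,763.16 + $70.29 + $281.15 + $72.01 = $2,562.04
Net pay = $7,028.86 − $2,562.04 = $4,466.82

$4,466.82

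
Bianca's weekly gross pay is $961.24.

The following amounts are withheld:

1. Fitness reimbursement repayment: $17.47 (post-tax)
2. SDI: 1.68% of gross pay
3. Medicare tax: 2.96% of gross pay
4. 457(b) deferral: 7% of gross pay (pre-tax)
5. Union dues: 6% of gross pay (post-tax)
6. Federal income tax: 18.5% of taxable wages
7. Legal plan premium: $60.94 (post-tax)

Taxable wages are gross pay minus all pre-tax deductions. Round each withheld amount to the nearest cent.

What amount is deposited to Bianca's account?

$547.89

457(b) deferral: $961.24 × 0.07 = $67.29
Taxable wages = $961.24 − $67.29 = $893.95
Federal income tax: $893.95 × 0.185 = $165.38
Medicare tax: $961.24 × 0.0296 = $28.45
SDI: $961.24 × 0.0168 = $16.15
Fitness reimbursement repayment: $17.47
Union dues: $961.24 × 0.06 = $57.67
Legal plan premium: $60.94
Total deductions = $67.29 + $165.38 + $28.45 + $16.15 + $17.47 + $57.67 + $60.94 = $413.35
Net pay = $961.24 − $413.35 = $547.89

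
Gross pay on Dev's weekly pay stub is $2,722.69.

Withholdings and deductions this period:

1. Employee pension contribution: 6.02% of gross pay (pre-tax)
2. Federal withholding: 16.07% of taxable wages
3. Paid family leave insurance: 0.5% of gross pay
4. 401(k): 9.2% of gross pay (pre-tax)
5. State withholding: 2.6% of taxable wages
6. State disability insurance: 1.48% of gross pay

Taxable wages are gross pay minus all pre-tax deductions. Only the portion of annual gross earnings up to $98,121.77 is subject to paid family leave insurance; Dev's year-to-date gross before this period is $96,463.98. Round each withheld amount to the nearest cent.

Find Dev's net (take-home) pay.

Employee pension contribution: $2,722.69 × 0.0602 = $163.91
401(k): $2,722.69 × 0.092 = $250.49
Pre-tax total = $163.91 + $250.49 = $414.40
Taxable wages = $2,722.69 − $414.40 = $2,308.29
Federal withholding: $2,308.29 × 0.1607 = $370.94
State withholding: $2,308.29 × 0.026 = $60.02
State disability insurance: $2,722.69 × 0.0148 = $40.30
Paid family leave insurance: only $98,121.77 − $96,463.98 = $1,657.79 of this check is subject → $1,657.79 × 0.005 = $8.29
Total deductions = $163.91 + $250.49 + $370.94 + $60.02 + $40.30 + $8.29 = $893.95
Net pay = $2,722.69 − $893.95 = $1,828.74

$1,828.74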